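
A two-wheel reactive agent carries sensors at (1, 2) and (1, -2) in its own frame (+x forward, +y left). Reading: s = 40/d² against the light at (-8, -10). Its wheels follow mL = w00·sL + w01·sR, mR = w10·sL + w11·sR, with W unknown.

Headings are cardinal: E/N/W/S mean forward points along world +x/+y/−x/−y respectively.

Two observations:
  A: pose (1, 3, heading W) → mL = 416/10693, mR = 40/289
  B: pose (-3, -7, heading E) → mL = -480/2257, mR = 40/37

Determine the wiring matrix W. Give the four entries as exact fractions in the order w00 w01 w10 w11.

obs A: pose=(1,3,W) → sL=8/37, sR=40/289, mL=416/10693, mR=40/289
obs B: pose=(-3,-7,E) → sL=40/61, sR=40/37, mL=-480/2257, mR=40/37
sensor matrix S = [[8/37, 40/289], [40/61, 40/37]]; det S = 3450880/24134101
solve [mL_A; mL_B] = S·[w00; w01] and [mR_A; mR_B] = S·[w10; w11]:
  w00 = 1/2, w01 = -1/2, w10 = 0, w11 = 1

1/2 -1/2 0 1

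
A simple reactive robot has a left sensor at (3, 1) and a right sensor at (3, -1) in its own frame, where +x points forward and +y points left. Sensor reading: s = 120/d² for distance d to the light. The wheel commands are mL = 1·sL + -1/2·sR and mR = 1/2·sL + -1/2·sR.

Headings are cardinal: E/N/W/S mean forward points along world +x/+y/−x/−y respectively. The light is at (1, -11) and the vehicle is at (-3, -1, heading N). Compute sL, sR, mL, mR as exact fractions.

left sensor world pos  = (-4, 2); dL² = 194
right sensor world pos = (-2, 2); dR² = 178
sL = 120/194 = 60/97
sR = 120/178 = 60/89
mL = 1·sL + -1/2·sR = 2430/8633
mR = 1/2·sL + -1/2·sR = -240/8633

60/97 60/89 2430/8633 -240/8633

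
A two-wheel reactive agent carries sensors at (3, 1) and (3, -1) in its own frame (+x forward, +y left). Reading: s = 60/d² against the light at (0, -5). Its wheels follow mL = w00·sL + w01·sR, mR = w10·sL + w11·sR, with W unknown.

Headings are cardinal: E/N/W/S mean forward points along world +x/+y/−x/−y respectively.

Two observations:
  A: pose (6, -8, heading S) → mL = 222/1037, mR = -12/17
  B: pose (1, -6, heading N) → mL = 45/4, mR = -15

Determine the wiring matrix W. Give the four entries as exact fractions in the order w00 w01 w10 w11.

1 -1/2 -1 0

obs A: pose=(6,-8,S) → sL=12/17, sR=60/61, mL=222/1037, mR=-12/17
obs B: pose=(1,-6,N) → sL=15, sR=15/2, mL=45/4, mR=-15
sensor matrix S = [[12/17, 60/61], [15, 15/2]]; det S = -9810/1037
solve [mL_A; mL_B] = S·[w00; w01] and [mR_A; mR_B] = S·[w10; w11]:
  w00 = 1, w01 = -1/2, w10 = -1, w11 = 0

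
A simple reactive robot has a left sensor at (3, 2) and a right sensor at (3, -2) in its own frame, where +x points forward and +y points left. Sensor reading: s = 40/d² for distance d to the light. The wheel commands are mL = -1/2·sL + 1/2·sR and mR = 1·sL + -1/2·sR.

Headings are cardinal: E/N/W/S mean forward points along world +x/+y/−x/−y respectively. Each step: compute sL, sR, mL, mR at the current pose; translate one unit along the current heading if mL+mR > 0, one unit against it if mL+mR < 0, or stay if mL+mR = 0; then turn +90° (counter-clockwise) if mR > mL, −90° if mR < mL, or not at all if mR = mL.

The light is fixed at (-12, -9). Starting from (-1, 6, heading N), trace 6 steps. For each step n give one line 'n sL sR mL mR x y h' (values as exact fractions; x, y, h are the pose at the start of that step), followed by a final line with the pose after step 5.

0 8/81 40/493 -352/39933 2324/39933 -1 6 N
1 2/13 10/97 -32/1261 129/1261 -1 7 W
2 40/313 40/233 1600/72929 3060/72929 -2 7 S
3 20/229 20/169 600/38701 1090/38701 -2 6 E
4 8/81 40/493 -352/39933 2324/39933 -1 6 N
5 2/13 10/97 -32/1261 129/1261 -1 7 W
final -2 7 S

n=0: pose=(-1,6,N); sL=8/81, sR=40/493; mL=-352/39933, mR=2324/39933; mL+mR=4/81 → advance +1; mR−mL=892/13311 → turn +1·90°
n=1: pose=(-1,7,W); sL=2/13, sR=10/97; mL=-32/1261, mR=129/1261; mL+mR=1/13 → advance +1; mR−mL=161/1261 → turn +1·90°
n=2: pose=(-2,7,S); sL=40/313, sR=40/233; mL=1600/72929, mR=3060/72929; mL+mR=20/313 → advance +1; mR−mL=1460/72929 → turn +1·90°
n=3: pose=(-2,6,E); sL=20/229, sR=20/169; mL=600/38701, mR=1090/38701; mL+mR=10/229 → advance +1; mR−mL=490/38701 → turn +1·90°
n=4: pose=(-1,6,N); sL=8/81, sR=40/493; mL=-352/39933, mR=2324/39933; mL+mR=4/81 → advance +1; mR−mL=892/13311 → turn +1·90°
n=5: pose=(-1,7,W); sL=2/13, sR=10/97; mL=-32/1261, mR=129/1261; mL+mR=1/13 → advance +1; mR−mL=161/1261 → turn +1·90°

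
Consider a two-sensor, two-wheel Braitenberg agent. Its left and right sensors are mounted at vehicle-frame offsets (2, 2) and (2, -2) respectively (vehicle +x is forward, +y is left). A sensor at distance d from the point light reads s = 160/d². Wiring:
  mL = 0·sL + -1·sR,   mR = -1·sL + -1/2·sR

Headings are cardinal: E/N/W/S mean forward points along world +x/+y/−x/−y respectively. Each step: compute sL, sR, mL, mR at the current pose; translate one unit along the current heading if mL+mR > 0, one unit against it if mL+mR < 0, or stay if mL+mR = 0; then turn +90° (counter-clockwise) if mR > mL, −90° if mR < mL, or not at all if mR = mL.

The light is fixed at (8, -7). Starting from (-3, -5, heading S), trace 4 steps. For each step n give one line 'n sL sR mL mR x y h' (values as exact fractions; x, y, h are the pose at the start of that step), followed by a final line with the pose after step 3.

0 160/81 160/169 -160/169 -33520/13689 -3 -5 S
1 16/17 80/97 -80/97 -2232/1649 -3 -4 W
2 160/169 160/89 -160/89 -27760/15041 -2 -4 N
3 2 5/2 -5/2 -13/4 -2 -5 E
final -3 -5 S

n=0: pose=(-3,-5,S); sL=160/81, sR=160/169; mL=-160/169, mR=-33520/13689; mL+mR=-46480/13689 → advance -1; mR−mL=-20560/13689 → turn -1·90°
n=1: pose=(-3,-4,W); sL=16/17, sR=80/97; mL=-80/97, mR=-2232/1649; mL+mR=-3592/1649 → advance -1; mR−mL=-872/1649 → turn -1·90°
n=2: pose=(-2,-4,N); sL=160/169, sR=160/89; mL=-160/89, mR=-27760/15041; mL+mR=-54800/15041 → advance -1; mR−mL=-720/15041 → turn -1·90°
n=3: pose=(-2,-5,E); sL=2, sR=5/2; mL=-5/2, mR=-13/4; mL+mR=-23/4 → advance -1; mR−mL=-3/4 → turn -1·90°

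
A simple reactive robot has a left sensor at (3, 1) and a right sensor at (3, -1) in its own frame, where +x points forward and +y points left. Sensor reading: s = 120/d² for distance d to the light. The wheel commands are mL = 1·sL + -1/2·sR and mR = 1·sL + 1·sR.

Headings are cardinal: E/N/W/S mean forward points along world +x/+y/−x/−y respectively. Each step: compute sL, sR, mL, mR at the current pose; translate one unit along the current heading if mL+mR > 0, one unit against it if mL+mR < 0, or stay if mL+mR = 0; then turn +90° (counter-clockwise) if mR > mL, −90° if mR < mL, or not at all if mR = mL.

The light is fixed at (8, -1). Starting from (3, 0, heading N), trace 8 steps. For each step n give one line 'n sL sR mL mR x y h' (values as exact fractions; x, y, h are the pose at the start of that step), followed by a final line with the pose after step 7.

0 30/13 15/4 45/104 315/52 3 0 N
1 24/13 120/73 972/949 3312/949 3 1 W
2 60/13 12/5 222/65 456/65 2 1 S
3 120/13 40/3 100/39 880/39 2 0 E
4 30/13 15/4 45/104 315/52 3 0 N
5 24/13 120/73 972/949 3312/949 3 1 W
6 60/13 12/5 222/65 456/65 2 1 S
7 120/13 40/3 100/39 880/39 2 0 E
final 3 0 N

n=0: pose=(3,0,N); sL=30/13, sR=15/4; mL=45/104, mR=315/52; mL+mR=675/104 → advance +1; mR−mL=45/8 → turn +1·90°
n=1: pose=(3,1,W); sL=24/13, sR=120/73; mL=972/949, mR=3312/949; mL+mR=4284/949 → advance +1; mR−mL=180/73 → turn +1·90°
n=2: pose=(2,1,S); sL=60/13, sR=12/5; mL=222/65, mR=456/65; mL+mR=678/65 → advance +1; mR−mL=18/5 → turn +1·90°
n=3: pose=(2,0,E); sL=120/13, sR=40/3; mL=100/39, mR=880/39; mL+mR=980/39 → advance +1; mR−mL=20 → turn +1·90°
n=4: pose=(3,0,N); sL=30/13, sR=15/4; mL=45/104, mR=315/52; mL+mR=675/104 → advance +1; mR−mL=45/8 → turn +1·90°
n=5: pose=(3,1,W); sL=24/13, sR=120/73; mL=972/949, mR=3312/949; mL+mR=4284/949 → advance +1; mR−mL=180/73 → turn +1·90°
n=6: pose=(2,1,S); sL=60/13, sR=12/5; mL=222/65, mR=456/65; mL+mR=678/65 → advance +1; mR−mL=18/5 → turn +1·90°
n=7: pose=(2,0,E); sL=120/13, sR=40/3; mL=100/39, mR=880/39; mL+mR=980/39 → advance +1; mR−mL=20 → turn +1·90°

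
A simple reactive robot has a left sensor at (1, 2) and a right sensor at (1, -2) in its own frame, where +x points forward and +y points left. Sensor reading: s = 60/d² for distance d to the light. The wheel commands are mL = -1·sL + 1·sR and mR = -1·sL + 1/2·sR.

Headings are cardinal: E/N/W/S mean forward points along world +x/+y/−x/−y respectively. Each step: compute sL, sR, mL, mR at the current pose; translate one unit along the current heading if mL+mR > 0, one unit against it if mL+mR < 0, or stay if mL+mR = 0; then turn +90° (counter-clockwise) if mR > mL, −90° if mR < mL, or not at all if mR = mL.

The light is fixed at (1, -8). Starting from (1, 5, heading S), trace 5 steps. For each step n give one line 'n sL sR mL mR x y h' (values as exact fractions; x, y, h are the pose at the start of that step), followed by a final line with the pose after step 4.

n=0: pose=(1,5,S); sL=15/37, sR=15/37; mL=0, mR=-15/74; mL+mR=-15/74 → advance -1; mR−mL=-15/74 → turn -1·90°
n=1: pose=(1,6,W); sL=12/29, sR=60/257; mL=-1344/7453, mR=-2214/7453; mL+mR=-3558/7453 → advance -1; mR−mL=-30/257 → turn -1·90°
n=2: pose=(2,6,N); sL=30/113, sR=10/39; mL=-40/4407, mR=-605/4407; mL+mR=-215/1469 → advance -1; mR−mL=-5/39 → turn -1·90°
n=3: pose=(2,5,E); sL=60/229, sR=12/25; mL=1248/5725, mR=-126/5725; mL+mR=1122/5725 → advance +1; mR−mL=-6/25 → turn -1·90°
n=4: pose=(3,5,S); sL=3/8, sR=5/12; mL=1/24, mR=-1/6; mL+mR=-1/8 → advance -1; mR−mL=-5/24 → turn -1·90°

0 15/37 15/37 0 -15/74 1 5 S
1 12/29 60/257 -1344/7453 -2214/7453 1 6 W
2 30/113 10/39 -40/4407 -605/4407 2 6 N
3 60/229 12/25 1248/5725 -126/5725 2 5 E
4 3/8 5/12 1/24 -1/6 3 5 S
final 3 6 W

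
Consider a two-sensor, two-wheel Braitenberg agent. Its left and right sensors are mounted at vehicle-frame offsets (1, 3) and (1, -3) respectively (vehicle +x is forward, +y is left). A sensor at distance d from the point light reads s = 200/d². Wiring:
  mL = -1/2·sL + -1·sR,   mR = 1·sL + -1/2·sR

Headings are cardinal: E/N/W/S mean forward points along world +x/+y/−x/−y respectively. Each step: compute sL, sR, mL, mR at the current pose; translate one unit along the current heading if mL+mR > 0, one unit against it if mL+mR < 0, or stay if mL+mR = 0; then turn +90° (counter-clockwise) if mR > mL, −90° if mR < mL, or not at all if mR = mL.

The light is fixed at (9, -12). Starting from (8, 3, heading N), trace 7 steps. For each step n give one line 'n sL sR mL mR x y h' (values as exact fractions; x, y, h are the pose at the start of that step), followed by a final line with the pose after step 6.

n=0: pose=(8,3,N); sL=25/34, sR=10/13; mL=-1005/884, mR=155/442; mL+mR=-695/884 → advance -1; mR−mL=1315/884 → turn +1·90°
n=1: pose=(8,2,W); sL=8/5, sR=200/293; mL=-2172/1465, mR=1844/1465; mL+mR=-328/1465 → advance -1; mR−mL=4016/1465 → turn +1·90°
n=2: pose=(9,2,S); sL=100/89, sR=100/89; mL=-150/89, mR=50/89; mL+mR=-100/89 → advance -1; mR−mL=200/89 → turn +1·90°
n=3: pose=(9,3,E); sL=8/13, sR=40/29; mL=-636/377, mR=-28/377; mL+mR=-664/377 → advance -1; mR−mL=608/377 → turn +1·90°
n=4: pose=(8,3,N); sL=25/34, sR=10/13; mL=-1005/884, mR=155/442; mL+mR=-695/884 → advance -1; mR−mL=1315/884 → turn +1·90°
n=5: pose=(8,2,W); sL=8/5, sR=200/293; mL=-2172/1465, mR=1844/1465; mL+mR=-328/1465 → advance -1; mR−mL=4016/1465 → turn +1·90°
n=6: pose=(9,2,S); sL=100/89, sR=100/89; mL=-150/89, mR=50/89; mL+mR=-100/89 → advance -1; mR−mL=200/89 → turn +1·90°

0 25/34 10/13 -1005/884 155/442 8 3 N
1 8/5 200/293 -2172/1465 1844/1465 8 2 W
2 100/89 100/89 -150/89 50/89 9 2 S
3 8/13 40/29 -636/377 -28/377 9 3 E
4 25/34 10/13 -1005/884 155/442 8 3 N
5 8/5 200/293 -2172/1465 1844/1465 8 2 W
6 100/89 100/89 -150/89 50/89 9 2 S
final 9 3 E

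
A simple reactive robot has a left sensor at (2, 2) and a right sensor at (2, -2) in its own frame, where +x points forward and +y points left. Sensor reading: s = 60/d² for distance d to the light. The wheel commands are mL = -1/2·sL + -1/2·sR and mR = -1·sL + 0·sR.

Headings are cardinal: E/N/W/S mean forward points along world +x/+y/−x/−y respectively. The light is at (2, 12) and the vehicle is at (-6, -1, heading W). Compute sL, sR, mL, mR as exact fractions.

12/65 60/221 -252/1105 -12/65

left sensor world pos  = (-8, -3); dL² = 325
right sensor world pos = (-8, 1); dR² = 221
sL = 60/325 = 12/65
sR = 60/221 = 60/221
mL = -1/2·sL + -1/2·sR = -252/1105
mR = -1·sL + 0·sR = -12/65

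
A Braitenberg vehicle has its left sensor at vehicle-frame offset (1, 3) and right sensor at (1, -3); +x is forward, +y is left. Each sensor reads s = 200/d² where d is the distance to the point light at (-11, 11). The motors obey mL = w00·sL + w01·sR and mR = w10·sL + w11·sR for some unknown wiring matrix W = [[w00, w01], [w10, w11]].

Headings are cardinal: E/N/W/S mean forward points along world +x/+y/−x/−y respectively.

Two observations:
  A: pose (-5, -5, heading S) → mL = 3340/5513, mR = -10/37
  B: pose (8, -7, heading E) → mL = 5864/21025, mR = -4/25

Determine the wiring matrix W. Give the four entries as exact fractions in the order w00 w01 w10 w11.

obs A: pose=(-5,-5,S) → sL=20/37, sR=100/149, mL=3340/5513, mR=-10/37
obs B: pose=(8,-7,E) → sL=8/25, sR=200/841, mL=5864/21025, mR=-4/25
sensor matrix S = [[20/37, 100/149], [8/25, 200/841]]; det S = -399744/4636433
solve [mL_A; mL_B] = S·[w00; w01] and [mR_A; mR_B] = S·[w10; w11]:
  w00 = 1/2, w01 = 1/2, w10 = -1/2, w11 = 0

1/2 1/2 -1/2 0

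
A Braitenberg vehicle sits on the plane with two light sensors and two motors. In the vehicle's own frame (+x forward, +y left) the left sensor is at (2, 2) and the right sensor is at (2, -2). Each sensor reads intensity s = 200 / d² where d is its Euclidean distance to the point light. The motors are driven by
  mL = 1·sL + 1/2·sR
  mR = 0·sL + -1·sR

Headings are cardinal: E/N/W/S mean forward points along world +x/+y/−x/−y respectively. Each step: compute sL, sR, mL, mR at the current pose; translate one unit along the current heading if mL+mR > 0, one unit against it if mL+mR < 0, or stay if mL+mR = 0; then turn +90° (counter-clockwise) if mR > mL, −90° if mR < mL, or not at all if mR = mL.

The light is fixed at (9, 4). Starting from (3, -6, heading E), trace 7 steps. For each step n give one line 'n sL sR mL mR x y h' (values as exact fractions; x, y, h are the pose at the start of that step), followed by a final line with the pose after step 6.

0 5/2 5/4 25/8 -5/4 3 -6 E
1 200/153 200/193 53900/29529 -200/193 4 -6 S
2 100/109 20/13 2390/1417 -20/13 4 -7 W
3 40/29 200/97 6780/2813 -200/97 3 -7 N
4 5/2 5/4 25/8 -5/4 3 -6 E
5 200/153 200/193 53900/29529 -200/193 4 -6 S
6 100/109 20/13 2390/1417 -20/13 4 -7 W
final 3 -7 N

n=0: pose=(3,-6,E); sL=5/2, sR=5/4; mL=25/8, mR=-5/4; mL+mR=15/8 → advance +1; mR−mL=-35/8 → turn -1·90°
n=1: pose=(4,-6,S); sL=200/153, sR=200/193; mL=53900/29529, mR=-200/193; mL+mR=23300/29529 → advance +1; mR−mL=-84500/29529 → turn -1·90°
n=2: pose=(4,-7,W); sL=100/109, sR=20/13; mL=2390/1417, mR=-20/13; mL+mR=210/1417 → advance +1; mR−mL=-4570/1417 → turn -1·90°
n=3: pose=(3,-7,N); sL=40/29, sR=200/97; mL=6780/2813, mR=-200/97; mL+mR=980/2813 → advance +1; mR−mL=-12580/2813 → turn -1·90°
n=4: pose=(3,-6,E); sL=5/2, sR=5/4; mL=25/8, mR=-5/4; mL+mR=15/8 → advance +1; mR−mL=-35/8 → turn -1·90°
n=5: pose=(4,-6,S); sL=200/153, sR=200/193; mL=53900/29529, mR=-200/193; mL+mR=23300/29529 → advance +1; mR−mL=-84500/29529 → turn -1·90°
n=6: pose=(4,-7,W); sL=100/109, sR=20/13; mL=2390/1417, mR=-20/13; mL+mR=210/1417 → advance +1; mR−mL=-4570/1417 → turn -1·90°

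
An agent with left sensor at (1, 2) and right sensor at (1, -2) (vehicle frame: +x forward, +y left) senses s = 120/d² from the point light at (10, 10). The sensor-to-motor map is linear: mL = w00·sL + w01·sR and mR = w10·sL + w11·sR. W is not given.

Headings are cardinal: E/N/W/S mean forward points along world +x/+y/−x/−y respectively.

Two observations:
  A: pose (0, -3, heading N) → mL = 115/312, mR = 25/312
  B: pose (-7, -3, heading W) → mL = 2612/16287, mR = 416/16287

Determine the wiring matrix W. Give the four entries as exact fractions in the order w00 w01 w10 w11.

obs A: pose=(0,-3,N) → sL=5/12, sR=15/26, mL=115/312, mR=25/312
obs B: pose=(-7,-3,W) → sL=40/183, sR=24/89, mL=2612/16287, mR=416/16287
sensor matrix S = [[5/12, 15/26], [40/183, 24/89]]; det S = -970/70577
solve [mL_A; mL_B] = S·[w00; w01] and [mR_A; mR_B] = S·[w10; w11]:
  w00 = -1/2, w01 = 1, w10 = -1/2, w11 = 1/2

-1/2 1 -1/2 1/2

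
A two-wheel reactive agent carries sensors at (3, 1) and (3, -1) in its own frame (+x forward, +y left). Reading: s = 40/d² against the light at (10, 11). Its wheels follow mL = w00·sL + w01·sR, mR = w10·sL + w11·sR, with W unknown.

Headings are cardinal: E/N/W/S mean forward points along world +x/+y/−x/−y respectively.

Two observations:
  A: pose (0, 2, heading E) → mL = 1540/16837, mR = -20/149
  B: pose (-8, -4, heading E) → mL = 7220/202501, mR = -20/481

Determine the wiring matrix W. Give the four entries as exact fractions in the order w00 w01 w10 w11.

-1/2 1 0 -1/2

obs A: pose=(0,2,E) → sL=40/113, sR=40/149, mL=1540/16837, mR=-20/149
obs B: pose=(-8,-4,E) → sL=40/421, sR=40/481, mL=7220/202501, mR=-20/481
sensor matrix S = [[40/113, 40/149], [40/421, 40/481]]; det S = 13401600/3409509337
solve [mL_A; mL_B] = S·[w00; w01] and [mR_A; mR_B] = S·[w10; w11]:
  w00 = -1/2, w01 = 1, w10 = 0, w11 = -1/2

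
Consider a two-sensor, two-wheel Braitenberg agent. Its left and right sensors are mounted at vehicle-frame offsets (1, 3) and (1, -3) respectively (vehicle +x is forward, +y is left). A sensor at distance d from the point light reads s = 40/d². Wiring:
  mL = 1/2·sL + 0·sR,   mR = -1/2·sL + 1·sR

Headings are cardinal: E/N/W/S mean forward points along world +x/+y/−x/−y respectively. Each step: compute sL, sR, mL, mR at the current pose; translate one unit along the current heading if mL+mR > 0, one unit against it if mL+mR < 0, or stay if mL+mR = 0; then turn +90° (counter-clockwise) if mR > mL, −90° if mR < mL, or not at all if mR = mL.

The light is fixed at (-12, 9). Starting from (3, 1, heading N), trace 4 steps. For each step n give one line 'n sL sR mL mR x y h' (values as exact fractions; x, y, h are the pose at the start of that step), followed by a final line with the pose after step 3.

0 40/193 40/373 20/193 260/71989 3 1 N
1 5/34 10/89 5/68 235/6052 3 2 E
2 8/85 40/233 4/85 2468/19805 4 2 S
3 20/157 4/41 10/157 218/6437 4 1 E
final 5 1 S

n=0: pose=(3,1,N); sL=40/193, sR=40/373; mL=20/193, mR=260/71989; mL+mR=40/373 → advance +1; mR−mL=-7200/71989 → turn -1·90°
n=1: pose=(3,2,E); sL=5/34, sR=10/89; mL=5/68, mR=235/6052; mL+mR=10/89 → advance +1; mR−mL=-105/3026 → turn -1·90°
n=2: pose=(4,2,S); sL=8/85, sR=40/233; mL=4/85, mR=2468/19805; mL+mR=40/233 → advance +1; mR−mL=1536/19805 → turn +1·90°
n=3: pose=(4,1,E); sL=20/157, sR=4/41; mL=10/157, mR=218/6437; mL+mR=4/41 → advance +1; mR−mL=-192/6437 → turn -1·90°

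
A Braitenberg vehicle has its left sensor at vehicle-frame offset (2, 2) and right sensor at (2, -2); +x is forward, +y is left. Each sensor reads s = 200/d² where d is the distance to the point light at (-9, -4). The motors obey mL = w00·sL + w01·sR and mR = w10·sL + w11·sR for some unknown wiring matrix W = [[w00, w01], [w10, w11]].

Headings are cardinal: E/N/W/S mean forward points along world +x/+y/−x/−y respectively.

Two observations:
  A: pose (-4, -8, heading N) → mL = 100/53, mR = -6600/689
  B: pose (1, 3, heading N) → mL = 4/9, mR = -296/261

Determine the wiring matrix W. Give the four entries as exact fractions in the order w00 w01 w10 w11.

obs A: pose=(-4,-8,N) → sL=200/13, sR=200/53, mL=100/53, mR=-6600/689
obs B: pose=(1,3,N) → sL=40/29, sR=8/9, mL=4/9, mR=-296/261
sensor matrix S = [[200/13, 200/53], [40/29, 8/9]]; det S = 1523200/179829
solve [mL_A; mL_B] = S·[w00; w01] and [mR_A; mR_B] = S·[w10; w11]:
  w00 = 0, w01 = 1/2, w10 = -1/2, w11 = -1/2

0 1/2 -1/2 -1/2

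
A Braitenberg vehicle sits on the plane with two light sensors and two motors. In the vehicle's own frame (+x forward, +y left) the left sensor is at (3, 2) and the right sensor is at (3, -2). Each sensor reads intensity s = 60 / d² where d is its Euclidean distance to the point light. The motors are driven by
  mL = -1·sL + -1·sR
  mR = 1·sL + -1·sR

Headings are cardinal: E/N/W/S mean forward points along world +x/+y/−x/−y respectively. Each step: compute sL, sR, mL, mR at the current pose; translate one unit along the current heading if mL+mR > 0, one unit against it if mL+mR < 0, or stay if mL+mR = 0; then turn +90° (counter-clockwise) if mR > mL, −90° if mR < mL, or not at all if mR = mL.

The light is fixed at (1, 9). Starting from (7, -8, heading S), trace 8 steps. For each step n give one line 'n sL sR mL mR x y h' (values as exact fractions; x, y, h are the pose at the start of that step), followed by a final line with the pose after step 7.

0 15/116 15/104 -825/3016 -45/3016 7 -8 S
1 60/277 4/27 -2728/7479 512/7479 7 -7 E
2 30/89 30/109 -5940/9701 600/9701 6 -7 N
3 12/73 60/229 -7128/16717 -1632/16717 6 -8 W
4 15/116 15/104 -825/3016 -45/3016 7 -8 S
5 60/277 4/27 -2728/7479 512/7479 7 -7 E
6 30/89 30/109 -5940/9701 600/9701 6 -7 N
7 12/73 60/229 -7128/16717 -1632/16717 6 -8 W
final 7 -8 S

n=0: pose=(7,-8,S); sL=15/116, sR=15/104; mL=-825/3016, mR=-45/3016; mL+mR=-15/52 → advance -1; mR−mL=15/58 → turn +1·90°
n=1: pose=(7,-7,E); sL=60/277, sR=4/27; mL=-2728/7479, mR=512/7479; mL+mR=-8/27 → advance -1; mR−mL=120/277 → turn +1·90°
n=2: pose=(6,-7,N); sL=30/89, sR=30/109; mL=-5940/9701, mR=600/9701; mL+mR=-60/109 → advance -1; mR−mL=60/89 → turn +1·90°
n=3: pose=(6,-8,W); sL=12/73, sR=60/229; mL=-7128/16717, mR=-1632/16717; mL+mR=-120/229 → advance -1; mR−mL=24/73 → turn +1·90°
n=4: pose=(7,-8,S); sL=15/116, sR=15/104; mL=-825/3016, mR=-45/3016; mL+mR=-15/52 → advance -1; mR−mL=15/58 → turn +1·90°
n=5: pose=(7,-7,E); sL=60/277, sR=4/27; mL=-2728/7479, mR=512/7479; mL+mR=-8/27 → advance -1; mR−mL=120/277 → turn +1·90°
n=6: pose=(6,-7,N); sL=30/89, sR=30/109; mL=-5940/9701, mR=600/9701; mL+mR=-60/109 → advance -1; mR−mL=60/89 → turn +1·90°
n=7: pose=(6,-8,W); sL=12/73, sR=60/229; mL=-7128/16717, mR=-1632/16717; mL+mR=-120/229 → advance -1; mR−mL=24/73 → turn +1·90°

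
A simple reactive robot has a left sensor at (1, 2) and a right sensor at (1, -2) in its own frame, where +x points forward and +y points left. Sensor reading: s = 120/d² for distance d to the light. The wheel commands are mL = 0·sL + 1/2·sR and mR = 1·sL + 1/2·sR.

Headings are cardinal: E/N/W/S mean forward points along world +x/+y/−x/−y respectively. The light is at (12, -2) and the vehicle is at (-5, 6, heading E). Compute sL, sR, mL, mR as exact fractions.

left sensor world pos  = (-4, 8); dL² = 356
right sensor world pos = (-4, 4); dR² = 292
sL = 120/356 = 30/89
sR = 120/292 = 30/73
mL = 0·sL + 1/2·sR = 15/73
mR = 1·sL + 1/2·sR = 3525/6497

30/89 30/73 15/73 3525/6497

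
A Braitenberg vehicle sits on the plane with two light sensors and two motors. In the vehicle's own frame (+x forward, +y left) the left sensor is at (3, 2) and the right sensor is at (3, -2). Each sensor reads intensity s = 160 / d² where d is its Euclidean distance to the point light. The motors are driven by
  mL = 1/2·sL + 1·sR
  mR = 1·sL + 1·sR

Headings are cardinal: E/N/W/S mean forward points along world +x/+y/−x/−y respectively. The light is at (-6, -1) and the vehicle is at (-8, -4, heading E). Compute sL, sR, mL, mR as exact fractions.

left sensor world pos  = (-5, -2); dL² = 2
right sensor world pos = (-5, -6); dR² = 26
sL = 160/2 = 80
sR = 160/26 = 80/13
mL = 1/2·sL + 1·sR = 600/13
mR = 1·sL + 1·sR = 1120/13

80 80/13 600/13 1120/13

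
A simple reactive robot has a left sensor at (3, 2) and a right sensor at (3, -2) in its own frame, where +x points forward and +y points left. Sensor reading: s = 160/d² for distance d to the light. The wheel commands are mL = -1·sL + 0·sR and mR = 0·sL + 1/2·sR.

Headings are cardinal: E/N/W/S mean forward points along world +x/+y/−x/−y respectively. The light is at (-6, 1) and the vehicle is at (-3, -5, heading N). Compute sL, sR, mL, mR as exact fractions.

left sensor world pos  = (-5, -2); dL² = 10
right sensor world pos = (-1, -2); dR² = 34
sL = 160/10 = 16
sR = 160/34 = 80/17
mL = -1·sL + 0·sR = -16
mR = 0·sL + 1/2·sR = 40/17

16 80/17 -16 40/17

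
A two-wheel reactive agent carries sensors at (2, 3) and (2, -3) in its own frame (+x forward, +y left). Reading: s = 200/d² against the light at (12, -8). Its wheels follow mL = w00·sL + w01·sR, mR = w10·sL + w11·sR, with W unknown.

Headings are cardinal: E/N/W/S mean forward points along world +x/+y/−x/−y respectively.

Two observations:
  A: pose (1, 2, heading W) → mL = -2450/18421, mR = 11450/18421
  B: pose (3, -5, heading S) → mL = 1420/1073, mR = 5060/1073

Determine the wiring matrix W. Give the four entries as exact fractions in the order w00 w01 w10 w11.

obs A: pose=(1,2,W) → sL=100/109, sR=100/169, mL=-2450/18421, mR=11450/18421
obs B: pose=(3,-5,S) → sL=200/37, sR=40/29, mL=1420/1073, mR=5060/1073
sensor matrix S = [[100/109, 100/169], [200/37, 40/29]]; det S = -38208000/19765733
solve [mL_A; mL_B] = S·[w00; w01] and [mR_A; mR_B] = S·[w10; w11]:
  w00 = 1/2, w01 = -1, w10 = 1, w11 = -1/2

1/2 -1 1 -1/2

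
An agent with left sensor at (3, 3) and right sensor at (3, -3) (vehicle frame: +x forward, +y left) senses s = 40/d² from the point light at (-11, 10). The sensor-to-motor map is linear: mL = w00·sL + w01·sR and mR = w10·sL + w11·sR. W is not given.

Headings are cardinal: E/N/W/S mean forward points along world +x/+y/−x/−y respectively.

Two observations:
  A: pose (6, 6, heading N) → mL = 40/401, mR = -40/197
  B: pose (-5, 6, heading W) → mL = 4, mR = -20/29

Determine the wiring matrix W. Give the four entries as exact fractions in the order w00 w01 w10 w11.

0 1 -1 0

obs A: pose=(6,6,N) → sL=40/197, sR=40/401, mL=40/401, mR=-40/197
obs B: pose=(-5,6,W) → sL=20/29, sR=4, mL=4, mR=-20/29
sensor matrix S = [[40/197, 40/401], [20/29, 4]]; det S = 1703040/2290913
solve [mL_A; mL_B] = S·[w00; w01] and [mR_A; mR_B] = S·[w10; w11]:
  w00 = 0, w01 = 1, w10 = -1, w11 = 0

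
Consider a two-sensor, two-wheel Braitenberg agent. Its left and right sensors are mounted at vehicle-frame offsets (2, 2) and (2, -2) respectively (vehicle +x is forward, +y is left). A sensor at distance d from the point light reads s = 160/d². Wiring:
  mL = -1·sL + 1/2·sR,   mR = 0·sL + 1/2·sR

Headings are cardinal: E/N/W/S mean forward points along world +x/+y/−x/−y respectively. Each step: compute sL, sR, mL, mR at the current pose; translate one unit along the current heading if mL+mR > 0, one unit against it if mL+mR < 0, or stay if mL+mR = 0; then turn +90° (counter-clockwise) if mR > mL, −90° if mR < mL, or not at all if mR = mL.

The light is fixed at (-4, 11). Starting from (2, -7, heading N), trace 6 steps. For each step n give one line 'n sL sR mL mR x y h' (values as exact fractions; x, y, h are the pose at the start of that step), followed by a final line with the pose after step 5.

0 10/17 1/2 -23/68 1/4 2 -7 N
1 160/457 32/61 -2448/27877 16/61 2 -8 W
2 16/49 16/45 -328/2205 8/45 1 -8 S
3 160/373 160/533 -55440/198809 80/533 1 -9 E
4 20/41 4/9 -98/369 2/9 0 -9 N
5 160/533 32/73 -3152/38909 16/73 0 -10 W
final -1 -10 S

n=0: pose=(2,-7,N); sL=10/17, sR=1/2; mL=-23/68, mR=1/4; mL+mR=-3/34 → advance -1; mR−mL=10/17 → turn +1·90°
n=1: pose=(2,-8,W); sL=160/457, sR=32/61; mL=-2448/27877, mR=16/61; mL+mR=4864/27877 → advance +1; mR−mL=160/457 → turn +1·90°
n=2: pose=(1,-8,S); sL=16/49, sR=16/45; mL=-328/2205, mR=8/45; mL+mR=64/2205 → advance +1; mR−mL=16/49 → turn +1·90°
n=3: pose=(1,-9,E); sL=160/373, sR=160/533; mL=-55440/198809, mR=80/533; mL+mR=-25600/198809 → advance -1; mR−mL=160/373 → turn +1·90°
n=4: pose=(0,-9,N); sL=20/41, sR=4/9; mL=-98/369, mR=2/9; mL+mR=-16/369 → advance -1; mR−mL=20/41 → turn +1·90°
n=5: pose=(0,-10,W); sL=160/533, sR=32/73; mL=-3152/38909, mR=16/73; mL+mR=5376/38909 → advance +1; mR−mL=160/533 → turn +1·90°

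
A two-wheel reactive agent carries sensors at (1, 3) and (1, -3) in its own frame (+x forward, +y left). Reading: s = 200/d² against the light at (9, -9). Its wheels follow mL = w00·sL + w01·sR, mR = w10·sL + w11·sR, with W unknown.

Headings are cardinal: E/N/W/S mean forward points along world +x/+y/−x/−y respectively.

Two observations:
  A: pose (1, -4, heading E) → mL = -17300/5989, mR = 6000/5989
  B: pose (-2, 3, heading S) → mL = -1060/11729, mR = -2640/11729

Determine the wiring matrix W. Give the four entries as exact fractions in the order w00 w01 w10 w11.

obs A: pose=(1,-4,E) → sL=200/113, sR=200/53, mL=-17300/5989, mR=6000/5989
obs B: pose=(-2,3,S) → sL=40/37, sR=200/317, mL=-1060/11729, mR=-2640/11729
sensor matrix S = [[200/113, 200/53], [40/37, 200/317]]; det S = -208128000/70244981
solve [mL_A; mL_B] = S·[w00; w01] and [mR_A; mR_B] = S·[w10; w11]:
  w00 = 1/2, w01 = -1, w10 = -1/2, w11 = 1/2

1/2 -1 -1/2 1/2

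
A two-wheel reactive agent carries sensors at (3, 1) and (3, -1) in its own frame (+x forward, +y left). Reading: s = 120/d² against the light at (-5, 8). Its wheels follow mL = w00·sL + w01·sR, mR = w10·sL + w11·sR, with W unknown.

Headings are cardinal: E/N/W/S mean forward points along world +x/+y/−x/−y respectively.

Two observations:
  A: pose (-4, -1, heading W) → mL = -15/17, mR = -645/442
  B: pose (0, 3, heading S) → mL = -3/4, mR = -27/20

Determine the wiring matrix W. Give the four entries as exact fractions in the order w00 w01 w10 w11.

0 -1/2 -1/2 -1/2

obs A: pose=(-4,-1,W) → sL=15/13, sR=30/17, mL=-15/17, mR=-645/442
obs B: pose=(0,3,S) → sL=6/5, sR=3/2, mL=-3/4, mR=-27/20
sensor matrix S = [[15/13, 30/17], [6/5, 3/2]]; det S = -171/442
solve [mL_A; mL_B] = S·[w00; w01] and [mR_A; mR_B] = S·[w10; w11]:
  w00 = 0, w01 = -1/2, w10 = -1/2, w11 = -1/2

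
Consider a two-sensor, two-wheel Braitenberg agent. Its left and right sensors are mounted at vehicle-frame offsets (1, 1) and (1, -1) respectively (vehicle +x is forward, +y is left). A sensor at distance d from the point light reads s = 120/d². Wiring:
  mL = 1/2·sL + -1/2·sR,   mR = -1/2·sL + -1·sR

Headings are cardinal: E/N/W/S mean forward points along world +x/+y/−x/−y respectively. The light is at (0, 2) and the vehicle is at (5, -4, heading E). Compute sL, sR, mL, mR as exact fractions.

left sensor world pos  = (6, -3); dL² = 61
right sensor world pos = (6, -5); dR² = 85
sL = 120/61 = 120/61
sR = 120/85 = 24/17
mL = 1/2·sL + -1/2·sR = 288/1037
mR = -1/2·sL + -1·sR = -2484/1037

120/61 24/17 288/1037 -2484/1037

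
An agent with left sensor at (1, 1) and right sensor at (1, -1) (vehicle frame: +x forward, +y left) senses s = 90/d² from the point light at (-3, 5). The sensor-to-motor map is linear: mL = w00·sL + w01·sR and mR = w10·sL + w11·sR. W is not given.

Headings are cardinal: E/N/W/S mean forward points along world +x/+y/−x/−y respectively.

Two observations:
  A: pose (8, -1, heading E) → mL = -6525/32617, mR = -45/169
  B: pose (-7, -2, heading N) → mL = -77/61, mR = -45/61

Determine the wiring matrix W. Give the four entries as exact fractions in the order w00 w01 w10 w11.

1/2 -1 -1/2 0

obs A: pose=(8,-1,E) → sL=90/169, sR=90/193, mL=-6525/32617, mR=-45/169
obs B: pose=(-7,-2,N) → sL=90/61, sR=2, mL=-77/61, mR=-45/61
sensor matrix S = [[90/169, 90/193], [90/61, 2]]; det S = 750240/1989637
solve [mL_A; mL_B] = S·[w00; w01] and [mR_A; mR_B] = S·[w10; w11]:
  w00 = 1/2, w01 = -1, w10 = -1/2, w11 = 0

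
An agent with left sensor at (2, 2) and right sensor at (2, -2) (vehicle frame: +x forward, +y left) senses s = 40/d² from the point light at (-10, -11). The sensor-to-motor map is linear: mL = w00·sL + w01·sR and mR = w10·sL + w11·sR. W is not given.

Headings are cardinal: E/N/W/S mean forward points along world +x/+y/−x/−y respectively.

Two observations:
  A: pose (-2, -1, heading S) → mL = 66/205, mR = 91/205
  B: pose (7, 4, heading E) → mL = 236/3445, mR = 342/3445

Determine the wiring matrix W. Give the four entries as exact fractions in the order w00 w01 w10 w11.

obs A: pose=(-2,-1,S) → sL=10/41, sR=2/5, mL=66/205, mR=91/205
obs B: pose=(7,4,E) → sL=4/65, sR=4/53, mL=236/3445, mR=342/3445
sensor matrix S = [[10/41, 2/5], [4/65, 4/53]]; det S = -4384/706225
solve [mL_A; mL_B] = S·[w00; w01] and [mR_A; mR_B] = S·[w10; w11]:
  w00 = 1/2, w01 = 1/2, w10 = 1, w11 = 1/2

1/2 1/2 1 1/2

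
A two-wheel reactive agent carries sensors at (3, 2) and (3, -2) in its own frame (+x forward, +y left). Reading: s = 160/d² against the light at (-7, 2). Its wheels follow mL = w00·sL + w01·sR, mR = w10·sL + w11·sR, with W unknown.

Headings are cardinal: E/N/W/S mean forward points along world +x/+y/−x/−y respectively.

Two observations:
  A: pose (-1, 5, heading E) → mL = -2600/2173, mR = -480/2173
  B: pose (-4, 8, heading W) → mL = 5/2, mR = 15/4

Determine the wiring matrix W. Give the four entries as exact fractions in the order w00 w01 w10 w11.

1/2 -1 1/2 -1/2

obs A: pose=(-1,5,E) → sL=80/53, sR=80/41, mL=-2600/2173, mR=-480/2173
obs B: pose=(-4,8,W) → sL=10, sR=5/2, mL=5/2, mR=15/4
sensor matrix S = [[80/53, 80/41], [10, 5/2]]; det S = -34200/2173
solve [mL_A; mL_B] = S·[w00; w01] and [mR_A; mR_B] = S·[w10; w11]:
  w00 = 1/2, w01 = -1, w10 = 1/2, w11 = -1/2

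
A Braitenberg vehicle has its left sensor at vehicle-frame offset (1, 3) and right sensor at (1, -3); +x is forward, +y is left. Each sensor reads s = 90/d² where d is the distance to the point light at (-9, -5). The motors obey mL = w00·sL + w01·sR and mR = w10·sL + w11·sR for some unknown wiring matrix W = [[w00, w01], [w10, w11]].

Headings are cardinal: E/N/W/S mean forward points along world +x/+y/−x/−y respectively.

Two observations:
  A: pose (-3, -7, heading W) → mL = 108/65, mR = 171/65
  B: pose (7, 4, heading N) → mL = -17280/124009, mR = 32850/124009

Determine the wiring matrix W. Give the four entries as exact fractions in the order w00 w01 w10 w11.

obs A: pose=(-3,-7,W) → sL=9/5, sR=45/13, mL=108/65, mR=171/65
obs B: pose=(7,4,N) → sL=90/269, sR=90/461, mL=-17280/124009, mR=32850/124009
sensor matrix S = [[9/5, 45/13], [90/269, 90/461]]; det S = -1300536/1612117
solve [mL_A; mL_B] = S·[w00; w01] and [mR_A; mR_B] = S·[w10; w11]:
  w00 = -1, w01 = 1, w10 = 1/2, w11 = 1/2

-1 1 1/2 1/2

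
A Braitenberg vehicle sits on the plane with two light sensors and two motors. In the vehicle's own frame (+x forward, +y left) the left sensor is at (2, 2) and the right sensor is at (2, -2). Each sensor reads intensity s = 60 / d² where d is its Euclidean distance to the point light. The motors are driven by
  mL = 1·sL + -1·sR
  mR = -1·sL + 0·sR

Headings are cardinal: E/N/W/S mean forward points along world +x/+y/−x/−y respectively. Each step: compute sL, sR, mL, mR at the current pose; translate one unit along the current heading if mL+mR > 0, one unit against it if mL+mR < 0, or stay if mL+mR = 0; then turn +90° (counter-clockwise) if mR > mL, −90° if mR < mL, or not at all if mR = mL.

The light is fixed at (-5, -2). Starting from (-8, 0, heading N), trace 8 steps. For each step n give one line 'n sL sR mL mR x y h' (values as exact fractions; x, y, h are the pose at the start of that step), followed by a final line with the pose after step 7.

0 60/41 60/17 -1440/697 -60/41 -8 0 N
1 30/13 30/17 120/221 -30/13 -8 -1 W
2 12/5 20/3 -64/15 -12/5 -7 -1 N
3 3 3 0 -3 -7 -2 W
4 60/13 12 -96/13 -60/13 -6 -2 N
5 10/3 6 -8/3 -10/3 -6 -3 W
6 12 12 0 -12 -5 -3 N
7 15 3 12 -15 -5 -4 E
final -6 -4 S

n=0: pose=(-8,0,N); sL=60/41, sR=60/17; mL=-1440/697, mR=-60/41; mL+mR=-60/17 → advance -1; mR−mL=420/697 → turn +1·90°
n=1: pose=(-8,-1,W); sL=30/13, sR=30/17; mL=120/221, mR=-30/13; mL+mR=-30/17 → advance -1; mR−mL=-630/221 → turn -1·90°
n=2: pose=(-7,-1,N); sL=12/5, sR=20/3; mL=-64/15, mR=-12/5; mL+mR=-20/3 → advance -1; mR−mL=28/15 → turn +1·90°
n=3: pose=(-7,-2,W); sL=3, sR=3; mL=0, mR=-3; mL+mR=-3 → advance -1; mR−mL=-3 → turn -1·90°
n=4: pose=(-6,-2,N); sL=60/13, sR=12; mL=-96/13, mR=-60/13; mL+mR=-12 → advance -1; mR−mL=36/13 → turn +1·90°
n=5: pose=(-6,-3,W); sL=10/3, sR=6; mL=-8/3, mR=-10/3; mL+mR=-6 → advance -1; mR−mL=-2/3 → turn -1·90°
n=6: pose=(-5,-3,N); sL=12, sR=12; mL=0, mR=-12; mL+mR=-12 → advance -1; mR−mL=-12 → turn -1·90°
n=7: pose=(-5,-4,E); sL=15, sR=3; mL=12, mR=-15; mL+mR=-3 → advance -1; mR−mL=-27 → turn -1·90°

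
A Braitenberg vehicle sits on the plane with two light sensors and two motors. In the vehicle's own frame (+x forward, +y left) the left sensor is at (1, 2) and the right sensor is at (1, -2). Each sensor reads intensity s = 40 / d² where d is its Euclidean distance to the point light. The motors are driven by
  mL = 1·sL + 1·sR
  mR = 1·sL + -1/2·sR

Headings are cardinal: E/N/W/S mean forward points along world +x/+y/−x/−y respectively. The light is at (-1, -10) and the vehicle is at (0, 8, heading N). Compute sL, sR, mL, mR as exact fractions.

20/181 4/37 1464/6697 378/6697

left sensor world pos  = (-2, 9); dL² = 362
right sensor world pos = (2, 9); dR² = 370
sL = 40/362 = 20/181
sR = 40/370 = 4/37
mL = 1·sL + 1·sR = 1464/6697
mR = 1·sL + -1/2·sR = 378/6697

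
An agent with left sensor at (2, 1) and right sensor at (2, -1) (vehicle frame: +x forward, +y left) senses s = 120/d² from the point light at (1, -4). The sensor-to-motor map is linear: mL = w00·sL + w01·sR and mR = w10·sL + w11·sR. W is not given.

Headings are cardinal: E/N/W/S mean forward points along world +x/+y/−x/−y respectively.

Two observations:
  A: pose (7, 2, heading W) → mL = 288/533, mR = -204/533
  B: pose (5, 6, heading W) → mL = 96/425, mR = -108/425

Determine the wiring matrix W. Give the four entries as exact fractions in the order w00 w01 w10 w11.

1/2 -1/2 1/2 -1

obs A: pose=(7,2,W) → sL=120/41, sR=24/13, mL=288/533, mR=-204/533
obs B: pose=(5,6,W) → sL=24/17, sR=24/25, mL=96/425, mR=-108/425
sensor matrix S = [[120/41, 24/13], [24/17, 24/25]]; det S = 9216/45305
solve [mL_A; mL_B] = S·[w00; w01] and [mR_A; mR_B] = S·[w10; w11]:
  w00 = 1/2, w01 = -1/2, w10 = 1/2, w11 = -1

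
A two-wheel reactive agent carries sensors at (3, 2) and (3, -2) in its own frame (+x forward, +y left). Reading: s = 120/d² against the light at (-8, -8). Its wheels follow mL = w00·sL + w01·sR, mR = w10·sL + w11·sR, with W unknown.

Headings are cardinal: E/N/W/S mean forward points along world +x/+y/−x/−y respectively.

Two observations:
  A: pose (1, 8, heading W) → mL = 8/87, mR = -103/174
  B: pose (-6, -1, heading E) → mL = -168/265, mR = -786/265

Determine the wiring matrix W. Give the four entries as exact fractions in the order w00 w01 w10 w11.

1/2 -1/2 -1/2 -1

obs A: pose=(1,8,W) → sL=15/29, sR=1/3, mL=8/87, mR=-103/174
obs B: pose=(-6,-1,E) → sL=60/53, sR=12/5, mL=-168/265, mR=-786/265
sensor matrix S = [[15/29, 1/3], [60/53, 12/5]]; det S = 1328/1537
solve [mL_A; mL_B] = S·[w00; w01] and [mR_A; mR_B] = S·[w10; w11]:
  w00 = 1/2, w01 = -1/2, w10 = -1/2, w11 = -1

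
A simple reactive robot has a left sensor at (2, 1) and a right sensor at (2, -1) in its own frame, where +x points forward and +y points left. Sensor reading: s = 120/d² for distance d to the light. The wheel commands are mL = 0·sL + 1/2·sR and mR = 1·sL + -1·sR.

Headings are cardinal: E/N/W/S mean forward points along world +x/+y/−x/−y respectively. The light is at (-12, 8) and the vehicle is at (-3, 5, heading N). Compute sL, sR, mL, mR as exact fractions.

24/13 120/101 60/101 864/1313

left sensor world pos  = (-4, 7); dL² = 65
right sensor world pos = (-2, 7); dR² = 101
sL = 120/65 = 24/13
sR = 120/101 = 120/101
mL = 0·sL + 1/2·sR = 60/101
mR = 1·sL + -1·sR = 864/1313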